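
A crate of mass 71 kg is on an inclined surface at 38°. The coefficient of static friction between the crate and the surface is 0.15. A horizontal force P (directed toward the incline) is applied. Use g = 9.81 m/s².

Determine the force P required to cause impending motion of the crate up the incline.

P ≈ 735 N

At impending motion up the slope, friction acts down-slope at its limit: f = μ_s N.
Perpendicular to the incline: N = m g cos θ + P sin θ.
Along the incline: P cos θ = m g sin θ + μ_s N = m g sin θ + μ_s (m g cos θ + P sin θ).
Solving, P (cos θ − μ_s sin θ) = m g (sin θ + μ_s cos θ), so P = 71×9.81×(sin 38° + 0.15 cos 38°)/(cos 38° − 0.15 sin 38°) = 697×0.7339/0.6957 = 735 N.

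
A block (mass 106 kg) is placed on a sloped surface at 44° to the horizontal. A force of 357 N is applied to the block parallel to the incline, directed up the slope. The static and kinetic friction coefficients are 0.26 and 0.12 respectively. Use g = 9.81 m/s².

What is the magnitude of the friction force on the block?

Perpendicular to the surface, N = m g cos θ = 106·9.81·cos 44° = 748 N.
The friction needed for equilibrium is m g sin θ − P = 722.3 − 357 = 365.3 N, measured positive up-slope.
Static friction can supply at most μ_s N = 194.5 N.
|365.3| exceeds 194.5 N, so the block slips down-slope; friction is kinetic, f = μ_k N = 0.12×748 = 89.8 N.

f ≈ 89.8 N (up the incline)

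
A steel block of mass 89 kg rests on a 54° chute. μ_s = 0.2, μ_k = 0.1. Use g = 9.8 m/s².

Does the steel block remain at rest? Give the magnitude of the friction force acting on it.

N = m g cos θ = 513 N.
Down-slope weight component: m g sin θ = 706 N.
μ_s N = 103 N.
706 > 103 N, so it slides; kinetic friction f = μ_k N = 0.1×513 = 51.3 N.

f ≈ 51.3 N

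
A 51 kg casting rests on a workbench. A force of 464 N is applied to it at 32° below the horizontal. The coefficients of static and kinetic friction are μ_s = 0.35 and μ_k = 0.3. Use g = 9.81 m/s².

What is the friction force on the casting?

The vertical component of P adds to the normal force: N = m g + P sin α = 500.3 + 245.9 = 746.2 N.
For equilibrium, f = P cos α = 464×cos 32° = 393.5 N.
μ_s N = 0.35 × 746.2 = 261.2 N.
393.5 > 261.2 N → the casting slides; f = μ_k N = 0.3×746.2 = 224 N.

f ≈ 224 N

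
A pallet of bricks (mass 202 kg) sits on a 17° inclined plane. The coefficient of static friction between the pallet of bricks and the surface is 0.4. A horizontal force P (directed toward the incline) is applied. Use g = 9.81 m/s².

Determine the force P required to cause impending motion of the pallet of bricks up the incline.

P ≈ 1590 N

At impending motion up the slope, friction acts down-slope at its limit: f = μ_s N.
Perpendicular to the incline: N = m g cos θ + P sin θ.
Along the incline: P cos θ = m g sin θ + μ_s N = m g sin θ + μ_s (m g cos θ + P sin θ).
Solving, P (cos θ − μ_s sin θ) = m g (sin θ + μ_s cos θ), so P = 202×9.81×(sin 17° + 0.4 cos 17°)/(cos 17° − 0.4 sin 17°) = 1980×0.6749/0.8394 = 1590 N.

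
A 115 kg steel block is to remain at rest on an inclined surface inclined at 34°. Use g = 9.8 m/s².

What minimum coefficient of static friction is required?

μ_s,min ≈ 0.675

At the slip threshold m g sin θ = μ_s m g cos θ, so μ_s,min = tan θ.
μ_s,min = tan 34° = 0.675.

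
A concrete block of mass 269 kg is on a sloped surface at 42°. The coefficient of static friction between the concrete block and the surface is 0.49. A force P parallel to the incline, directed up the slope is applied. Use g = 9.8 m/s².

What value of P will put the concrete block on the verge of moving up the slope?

P ≈ 2720 N

At impending motion up the slope, friction acts down-slope at its limit: f = μ_s N.
P is parallel to the surface, so N = m g cos θ = 1960 N.
Along the incline: P = m g sin θ + μ_s N = 1760 + 0.49×1960 = 2720 N.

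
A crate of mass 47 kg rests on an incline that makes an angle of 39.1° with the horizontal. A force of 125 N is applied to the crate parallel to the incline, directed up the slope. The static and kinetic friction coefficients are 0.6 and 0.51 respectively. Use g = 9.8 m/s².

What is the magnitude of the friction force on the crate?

f ≈ 165 N (up the incline)

Normal force: N = m g cos θ = 47 × 9.8 × cos 39.1° = 357.4 N.
The friction needed for equilibrium is m g sin θ − P = 290.5 − 125 = 165.5 N, measured positive up-slope.
Static friction can supply at most μ_s N = 214.5 N.
Since |165.5| ≤ 214.5 N, no slip — friction simply equals what equilibrium demands.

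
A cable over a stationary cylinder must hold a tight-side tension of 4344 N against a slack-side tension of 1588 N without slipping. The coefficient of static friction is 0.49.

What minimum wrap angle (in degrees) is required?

T₂/T₁ = e^{μβ} → β = ln(T₂/T₁)/μ.
β = ln(4344/1588)/0.49 = 1.006/0.49 = 2.054 rad.
In degrees: β = 2.054 × 180/π = 118°.

β_min ≈ 118°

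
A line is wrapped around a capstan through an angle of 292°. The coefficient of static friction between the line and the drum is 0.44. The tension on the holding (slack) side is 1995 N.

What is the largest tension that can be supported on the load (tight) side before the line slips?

At impending slip the capstan equation gives T₂/T₁ = e^{μβ} with β in radians.
β = 292° × π/180 = 5.096 rad.
e^{μβ} = e^{0.44×5.096} = 9.416.
T₂ = T₁ · e^{μβ} = 1995 × 9.416 = 18800 N.

T_max ≈ 18800 N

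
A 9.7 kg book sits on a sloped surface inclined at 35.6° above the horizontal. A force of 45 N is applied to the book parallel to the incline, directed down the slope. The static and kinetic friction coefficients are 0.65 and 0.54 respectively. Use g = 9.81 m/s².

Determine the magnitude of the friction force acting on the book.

f ≈ 41.8 N (up the incline)

Perpendicular to the surface, N = m g cos θ = 9.7·9.81·cos 35.6° = 77.37 N.
The friction needed for equilibrium is m g sin θ + P = 55.39 + 45 = 100.4 N, measured positive up-slope.
Static friction can supply at most μ_s N = 50.29 N.
|100.4| exceeds 50.29 N, so the book slips down-slope; friction is kinetic, f = μ_k N = 0.54×77.37 = 41.8 N.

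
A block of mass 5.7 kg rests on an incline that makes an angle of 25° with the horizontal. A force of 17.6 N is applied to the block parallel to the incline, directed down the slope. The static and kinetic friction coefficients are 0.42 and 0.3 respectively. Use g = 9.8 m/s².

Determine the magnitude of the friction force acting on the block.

Perpendicular to the surface, N = m g cos θ = 5.7·9.8·cos 25° = 50.63 N.
The friction needed for equilibrium is m g sin θ + P = 23.61 + 17.6 = 41.21 N, measured positive up-slope.
Maximum static friction available: μ_s N = 0.42 × 50.63 = 21.26 N.
Since |41.21| > 21.26 N, static friction cannot hold it; the block slides down the incline and kinetic friction applies: f = μ_k N = 0.3 × 50.63 = 15.2 N.

f ≈ 15.2 N (up the incline)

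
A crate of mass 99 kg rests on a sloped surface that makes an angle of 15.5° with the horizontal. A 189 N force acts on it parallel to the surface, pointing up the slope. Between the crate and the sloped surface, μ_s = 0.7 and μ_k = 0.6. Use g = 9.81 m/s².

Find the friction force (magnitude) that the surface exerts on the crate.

Normal force: N = m g cos θ = 99 × 9.81 × cos 15.5° = 935.9 N.
The friction needed for equilibrium is m g sin θ − P = 259.5 − 189 = 70.54 N, measured positive up-slope.
The static-friction ceiling is μ_s N = 0.7 × 935.9 = 655.1 N.
Since |70.54| ≤ 655.1 N, static friction is sufficient; f equals the required value, not μ_s N.

f ≈ 70.5 N (up the incline)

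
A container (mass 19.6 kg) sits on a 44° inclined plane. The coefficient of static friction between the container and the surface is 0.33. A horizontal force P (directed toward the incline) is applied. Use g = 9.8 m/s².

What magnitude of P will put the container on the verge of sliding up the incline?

P ≈ 365 N

At impending motion up the slope, friction acts down-slope at its limit: f = μ_s N.
Perpendicular to the incline: N = m g cos θ + P sin θ.
Along the incline: P cos θ = m g sin θ + μ_s N = m g sin θ + μ_s (m g cos θ + P sin θ).
Solving, P (cos θ − μ_s sin θ) = m g (sin θ + μ_s cos θ), so P = 19.6×9.8×(sin 44° + 0.33 cos 44°)/(cos 44° − 0.33 sin 44°) = 192×0.932/0.4901 = 365 N.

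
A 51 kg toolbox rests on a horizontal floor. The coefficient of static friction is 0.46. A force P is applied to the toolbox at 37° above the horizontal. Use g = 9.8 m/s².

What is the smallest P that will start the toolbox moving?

N = m g − P sin α (the pull lifts the toolbox).
At impending slip, P cos α = μ_s N = μ_s (m g − P sin α).
Solving: P (cos α + μ_s sin α) = μ_s m g → P = 0.46×500/(cos 37° + 0.46 sin 37°) = 230/1.075 = 214 N.

P ≈ 214 N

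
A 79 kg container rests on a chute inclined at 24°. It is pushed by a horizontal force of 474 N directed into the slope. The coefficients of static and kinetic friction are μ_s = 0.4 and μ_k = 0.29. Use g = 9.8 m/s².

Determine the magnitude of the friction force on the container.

Normal direction: N = m g cos θ + P sin θ = 900.1 N.
Along the incline, the net driving force (taking up-slope positive) is P cos θ − m g sin θ = 433 − 314.9 = 118.1 N, so equilibrium requires friction f = -118.1 N (down-slope).
Maximum static friction: μ_s N = 0.4 × 900.1 = 360 N.
Since 118.1 N is within the 360 N limit, the container stays put and friction is exactly 118 N.

f ≈ 118 N (down the incline)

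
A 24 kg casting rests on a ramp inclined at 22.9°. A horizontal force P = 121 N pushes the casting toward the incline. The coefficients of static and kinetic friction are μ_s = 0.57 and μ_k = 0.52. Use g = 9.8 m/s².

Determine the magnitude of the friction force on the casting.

The horizontal push has a component P sin θ into the surface, so N = m g cos θ + P sin θ = 216.7 + 47.08 = 263.7 N.
Parallel to the incline: P cos θ − m g sin θ = 111.5 − 91.52 = 19.94 N; the friction needed to balance this is 19.94 N acting down the slope.
The limit of static friction is μ_s N = 150.3 N.
|f_req| = 19.94 ≤ 150.3 N → the casting is in equilibrium; friction equals the required value.

f ≈ 19.9 N (down the incline)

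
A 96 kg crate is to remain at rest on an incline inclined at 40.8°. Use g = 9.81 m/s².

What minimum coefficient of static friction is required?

μ_s,min ≈ 0.863

At the slip threshold m g sin θ = μ_s m g cos θ, so μ_s,min = tan θ.
μ_s,min = tan 40.8° = 0.863.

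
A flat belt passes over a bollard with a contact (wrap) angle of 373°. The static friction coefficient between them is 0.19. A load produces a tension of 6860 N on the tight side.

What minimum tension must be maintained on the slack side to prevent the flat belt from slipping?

T_min ≈ 1990 N

Capstan equation at impending slip: T_tight/T_slack = e^{μβ}.
β = 373° = 6.51 rad; e^{μβ} = e^{0.19×6.51} = 3.445.
T_slack = T_tight / e^{μβ} = 6860 / 3.445 = 1990 N.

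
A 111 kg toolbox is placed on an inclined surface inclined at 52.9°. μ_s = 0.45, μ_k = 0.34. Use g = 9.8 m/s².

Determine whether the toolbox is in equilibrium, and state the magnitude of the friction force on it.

N = m g cos θ = 656 N.
Down-slope weight component: m g sin θ = 868 N.
μ_s N = 295 N.
868 > 295 N, so it slides; kinetic friction f = μ_k N = 0.34×656 = 223 N.

f ≈ 223 N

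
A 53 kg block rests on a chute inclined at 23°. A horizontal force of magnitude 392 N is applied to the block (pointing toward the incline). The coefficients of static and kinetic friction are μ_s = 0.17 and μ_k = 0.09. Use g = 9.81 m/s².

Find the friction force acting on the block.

Resolve perpendicular to the incline: N = m g cos θ + P sin θ = 53×9.81×cos 23° + 392×sin 23° = 631.8 N.
Parallel to the incline: P cos θ − m g sin θ = 360.8 − 203.2 = 157.7 N; the friction needed to balance this is 157.7 N acting down the slope.
The limit of static friction is μ_s N = 107.4 N.
The required 157.7 N exceeds the static limit, so the block slides up-slope and f = μ_k N = 0.09×631.8 = 56.9 N.

f ≈ 56.9 N (down the incline)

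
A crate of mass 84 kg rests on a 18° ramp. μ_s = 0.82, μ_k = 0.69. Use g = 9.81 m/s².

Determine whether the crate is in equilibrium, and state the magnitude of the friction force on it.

N = m g cos θ = 784 N.
Down-slope weight component: m g sin θ = 255 N.
μ_s N = 643 N.
255 ≤ 643 N, so it stays put; friction = 255 N.

f ≈ 255 N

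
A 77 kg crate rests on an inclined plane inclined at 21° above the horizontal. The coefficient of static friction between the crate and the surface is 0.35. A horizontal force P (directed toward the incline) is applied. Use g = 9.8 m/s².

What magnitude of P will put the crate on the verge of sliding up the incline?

P ≈ 640 N

At impending motion up the slope, friction acts down-slope at its limit: f = μ_s N.
Perpendicular to the incline: N = m g cos θ + P sin θ.
Along the incline: P cos θ = m g sin θ + μ_s N = m g sin θ + μ_s (m g cos θ + P sin θ).
Solving, P (cos θ − μ_s sin θ) = m g (sin θ + μ_s cos θ), so P = 77×9.8×(sin 21° + 0.35 cos 21°)/(cos 21° − 0.35 sin 21°) = 755×0.6851/0.8082 = 640 N.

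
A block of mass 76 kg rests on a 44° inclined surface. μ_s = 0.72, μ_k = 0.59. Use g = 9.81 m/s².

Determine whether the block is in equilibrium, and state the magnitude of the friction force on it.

N = m g cos θ = 536 N.
Down-slope weight component: m g sin θ = 518 N.
μ_s N = 386 N.
518 > 386 N, so it slides; kinetic friction f = μ_k N = 0.59×536 = 316 N.

f ≈ 316 N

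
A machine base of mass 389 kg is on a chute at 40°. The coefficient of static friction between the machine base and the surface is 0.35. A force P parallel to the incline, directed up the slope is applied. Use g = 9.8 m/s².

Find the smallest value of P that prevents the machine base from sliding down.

P_min ≈ 1430 N

The machine base tends to slide down (tan θ > μ_s), so at the point of impending slip friction acts up-slope at its limit: f = μ_s N.
P is parallel to the surface, so N = m g cos θ = 2920 N.
Along the incline: P + μ_s N = m g sin θ, so P = 2450 − 0.35×2920 = 1430 N.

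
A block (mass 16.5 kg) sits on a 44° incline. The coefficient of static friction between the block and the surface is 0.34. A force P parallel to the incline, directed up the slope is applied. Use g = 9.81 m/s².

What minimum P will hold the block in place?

P_min ≈ 72.9 N

The block tends to slide down (tan θ > μ_s), so at the point of impending slip friction acts up-slope at its limit: f = μ_s N.
P is parallel to the surface, so N = m g cos θ = 116 N.
Along the incline: P + μ_s N = m g sin θ, so P = 112 − 0.34×116 = 72.9 N.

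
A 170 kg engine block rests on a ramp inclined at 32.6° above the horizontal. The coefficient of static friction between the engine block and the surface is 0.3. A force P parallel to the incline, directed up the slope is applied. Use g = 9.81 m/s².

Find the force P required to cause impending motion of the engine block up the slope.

At impending motion up the slope, friction acts down-slope at its limit: f = μ_s N.
P is parallel to the surface, so N = m g cos θ = 1400 N.
Along the incline: P = m g sin θ + μ_s N = 899 + 0.3×1400 = 1320 N.

P ≈ 1320 N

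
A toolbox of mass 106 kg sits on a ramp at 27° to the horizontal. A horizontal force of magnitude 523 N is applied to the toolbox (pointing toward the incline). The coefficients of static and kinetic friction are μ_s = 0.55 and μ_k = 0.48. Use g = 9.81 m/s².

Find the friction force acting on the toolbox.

f ≈ 6.09 N (up the incline)

The horizontal push has a component P sin θ into the surface, so N = m g cos θ + P sin θ = 926.5 + 237.4 = 1164 N.
Along the incline, the net driving force (taking up-slope positive) is P cos θ − m g sin θ = 466 − 472.1 = -6.09 N, so equilibrium requires friction f = 6.09 N (up-slope).
The limit of static friction is μ_s N = 640.2 N.
|f_req| = 6.09 ≤ 640.2 N → the toolbox is in equilibrium; friction equals the required value.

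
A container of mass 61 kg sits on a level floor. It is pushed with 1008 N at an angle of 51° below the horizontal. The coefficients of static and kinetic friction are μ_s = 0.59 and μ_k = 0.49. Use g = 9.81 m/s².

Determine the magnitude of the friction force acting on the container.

The vertical component of P adds to the normal force: N = m g + P sin α = 598.4 + 783.4 = 1382 N.
For equilibrium, f = P cos α = 1008×cos 51° = 634.4 N.
μ_s N = 0.59 × 1382 = 815.2 N.
Since 634.4 N does not exceed the limit, the container stays at rest and f = 634 N.

f ≈ 634 N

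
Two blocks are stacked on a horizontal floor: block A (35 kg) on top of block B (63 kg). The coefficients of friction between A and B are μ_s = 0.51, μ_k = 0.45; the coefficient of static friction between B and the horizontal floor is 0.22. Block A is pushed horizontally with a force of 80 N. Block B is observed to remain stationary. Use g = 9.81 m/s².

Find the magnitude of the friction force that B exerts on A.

Normal force at the A–B interface: N₁ = m_A g = 343.4 N.
So the A–B interface can sustain at most μ_s N₁ = 175.1 N of static friction.
P = 80 N is within that limit, so A and B move together (both at rest); the A–B friction is simply f₁ = P = 80 N.
By Newton's third law B feels 80 N forward from A. With B stationary, the floor's static friction on B balances it: f₂ = 80 N (well within μ_s(m_A+m_B)g = 211.5 N).

f ≈ 80 N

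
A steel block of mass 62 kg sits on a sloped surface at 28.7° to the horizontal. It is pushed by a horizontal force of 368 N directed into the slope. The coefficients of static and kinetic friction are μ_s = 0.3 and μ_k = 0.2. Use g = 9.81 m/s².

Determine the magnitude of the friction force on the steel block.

Normal direction: N = m g cos θ + P sin θ = 710.2 N.
Parallel to the incline: P cos θ − m g sin θ = 322.8 − 292.1 = 30.71 N; the friction needed to balance this is 30.71 N acting down the slope.
Maximum static friction: μ_s N = 0.3 × 710.2 = 213.1 N.
Since 30.71 N is within the 213.1 N limit, the steel block stays put and friction is exactly 30.7 N.

f ≈ 30.7 N (down the incline)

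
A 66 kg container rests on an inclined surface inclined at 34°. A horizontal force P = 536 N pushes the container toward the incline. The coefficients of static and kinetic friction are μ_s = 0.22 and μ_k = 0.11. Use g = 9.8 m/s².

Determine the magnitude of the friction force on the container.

f ≈ 82.7 N (down the incline)

Resolve perpendicular to the incline: N = m g cos θ + P sin θ = 66×9.8×cos 34° + 536×sin 34° = 835.9 N.
Along the incline, the net driving force (taking up-slope positive) is P cos θ − m g sin θ = 444.4 − 361.7 = 82.68 N, so equilibrium requires friction f = -82.68 N (down-slope).
The limit of static friction is μ_s N = 183.9 N.
|f_req| = 82.68 ≤ 183.9 N → the container is in equilibrium; friction equals the required value.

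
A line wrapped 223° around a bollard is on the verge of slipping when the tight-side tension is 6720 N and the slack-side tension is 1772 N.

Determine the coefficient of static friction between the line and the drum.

μ ≈ 0.342

T₂/T₁ = e^{μβ} → μ = ln(T₂/T₁)/β.
β = 223° = 3.892 rad.
μ = ln(6720/1772)/3.892 = ln(3.792)/3.892 = 0.342.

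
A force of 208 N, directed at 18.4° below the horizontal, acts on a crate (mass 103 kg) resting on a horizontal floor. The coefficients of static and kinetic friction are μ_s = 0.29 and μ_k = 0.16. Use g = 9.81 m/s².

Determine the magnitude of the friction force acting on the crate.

f ≈ 197 N

The vertical component of P adds to the normal force: N = m g + P sin α = 1010 + 65.65 = 1076 N.
The horizontal driving force is P cos α = 197.4 N, so equilibrium needs friction f = 197.4 N.
μ_s N = 0.29 × 1076 = 312.1 N.
197.4 ≤ 312.1 N → static; friction equals the required 197 N.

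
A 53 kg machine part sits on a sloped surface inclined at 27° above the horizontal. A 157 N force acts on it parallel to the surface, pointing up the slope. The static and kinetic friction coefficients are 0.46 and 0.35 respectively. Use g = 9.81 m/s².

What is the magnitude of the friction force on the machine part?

Normal force: N = m g cos θ = 53 × 9.81 × cos 27° = 463.3 N.
Parallel to the incline, ΣF = 0 gives f = m g sin θ − P = 236 − 157 = 79.04 N (up-slope positive).
Static friction can supply at most μ_s N = 213.1 N.
Since |79.04| ≤ 213.1 N, the machine part remains in static equilibrium and friction takes exactly the required value.

f ≈ 79 N (up the incline)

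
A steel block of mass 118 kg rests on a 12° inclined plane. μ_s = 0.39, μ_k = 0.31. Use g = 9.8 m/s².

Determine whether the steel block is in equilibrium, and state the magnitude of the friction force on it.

f ≈ 240 N

N = m g cos θ = 1130 N.
Down-slope weight component: m g sin θ = 240 N.
μ_s N = 441 N.
240 ≤ 441 N, so it stays put; friction = 240 N.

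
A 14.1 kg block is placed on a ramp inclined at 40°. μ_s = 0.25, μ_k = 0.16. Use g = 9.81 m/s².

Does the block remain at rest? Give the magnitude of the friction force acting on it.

N = m g cos θ = 106 N.
Down-slope weight component: m g sin θ = 88.9 N.
μ_s N = 26.5 N.
88.9 > 26.5 N, so it slides; kinetic friction f = μ_k N = 0.16×106 = 17 N.

f ≈ 17 N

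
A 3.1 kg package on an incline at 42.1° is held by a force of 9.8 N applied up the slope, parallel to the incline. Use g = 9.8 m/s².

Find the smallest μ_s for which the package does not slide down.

N = m g cos θ = 22.54 N.
Friction must make up the shortfall along the incline: f = m g sin θ − P = 20.37 − 9.8 = 10.57 N.
At the threshold f = μ_s N, so μ_s,min = 10.57/22.54 = 0.469.

μ_s,min ≈ 0.469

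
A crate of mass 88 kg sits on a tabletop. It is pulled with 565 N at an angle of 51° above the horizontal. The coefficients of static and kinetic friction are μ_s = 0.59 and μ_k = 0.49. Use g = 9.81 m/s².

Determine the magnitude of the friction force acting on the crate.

f ≈ 208 N

N = m g − P sin α = 863.3 − 565×sin 51° = 424.2 N.
Horizontally, friction must balance P cos α = 355.6 N.
μ_s N = 0.59 × 424.2 = 250.3 N.
355.6 > 250.3 N → the crate slides; f = μ_k N = 0.49×424.2 = 208 N.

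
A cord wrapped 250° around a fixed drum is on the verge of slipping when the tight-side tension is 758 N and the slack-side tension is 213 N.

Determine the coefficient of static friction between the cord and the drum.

μ ≈ 0.291

T₂/T₁ = e^{μβ} → μ = ln(T₂/T₁)/β.
β = 250° = 4.363 rad.
μ = ln(758/213)/4.363 = ln(3.559)/4.363 = 0.291.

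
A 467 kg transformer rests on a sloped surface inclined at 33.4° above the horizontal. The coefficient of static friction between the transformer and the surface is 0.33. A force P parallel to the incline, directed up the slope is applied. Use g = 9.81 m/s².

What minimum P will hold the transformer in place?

P_min ≈ 1260 N

The transformer tends to slide down (tan θ > μ_s), so at the point of impending slip friction acts up-slope at its limit: f = μ_s N.
P is parallel to the surface, so N = m g cos θ = 3820 N.
Along the incline: P + μ_s N = m g sin θ, so P = 2520 − 0.33×3820 = 1260 N.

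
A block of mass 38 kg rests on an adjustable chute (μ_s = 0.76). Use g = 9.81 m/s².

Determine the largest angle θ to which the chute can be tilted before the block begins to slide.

θ_max ≈ 37.2°

At the slip threshold, m g sin θ = μ_s · m g cos θ, so tan θ = μ_s.
θ_max = arctan(0.76) = 37.2°.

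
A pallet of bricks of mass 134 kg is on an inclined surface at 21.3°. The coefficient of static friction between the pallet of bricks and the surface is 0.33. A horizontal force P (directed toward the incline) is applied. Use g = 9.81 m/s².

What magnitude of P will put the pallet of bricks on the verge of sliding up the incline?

P ≈ 1090 N

At impending motion up the slope, friction acts down-slope at its limit: f = μ_s N.
Perpendicular to the incline: N = m g cos θ + P sin θ.
Along the incline: P cos θ = m g sin θ + μ_s N = m g sin θ + μ_s (m g cos θ + P sin θ).
Solving, P (cos θ − μ_s sin θ) = m g (sin θ + μ_s cos θ), so P = 134×9.81×(sin 21.3° + 0.33 cos 21.3°)/(cos 21.3° − 0.33 sin 21.3°) = 1310×0.6707/0.8118 = 1090 N.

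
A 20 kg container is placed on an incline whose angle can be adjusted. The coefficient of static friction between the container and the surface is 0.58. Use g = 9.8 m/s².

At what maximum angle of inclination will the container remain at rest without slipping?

θ_max ≈ 30.1°

At the slip threshold, m g sin θ = μ_s · m g cos θ, so tan θ = μ_s.
θ_max = arctan(0.58) = 30.1°.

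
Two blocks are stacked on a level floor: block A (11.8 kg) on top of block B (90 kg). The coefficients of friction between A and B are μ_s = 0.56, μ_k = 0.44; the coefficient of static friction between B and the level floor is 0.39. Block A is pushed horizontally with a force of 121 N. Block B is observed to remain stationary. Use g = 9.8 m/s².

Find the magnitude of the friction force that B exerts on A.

f ≈ 50.9 N

The normal force B exerts on A is simply A's weight, N₁ = 115.6 N.
So the A–B interface can sustain at most μ_s N₁ = 64.76 N of static friction.
P = 121 N exceeds that limit, so A slips over B and the interface friction becomes kinetic: f₁ = μ_k N₁ = 0.44×115.6 = 50.9 N.
By Newton's third law B feels 50.9 N forward from A. With B stationary, the floor's static friction on B balances it: f₂ = 50.9 N (well within μ_s(m_A+m_B)g = 389.1 N).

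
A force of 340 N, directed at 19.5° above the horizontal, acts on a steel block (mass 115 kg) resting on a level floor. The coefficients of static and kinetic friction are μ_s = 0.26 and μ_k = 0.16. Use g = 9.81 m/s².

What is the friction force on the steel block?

f ≈ 162 N

The vertical component of P reduces the normal force: N = m g − P sin α = 1128 − 113.5 = 1015 N.
For equilibrium, f = P cos α = 340×cos 19.5° = 320.5 N.
μ_s N = 0.26 × 1015 = 263.8 N.
The required friction exceeds μ_s N, so the steel block moves and f = μ_k N = 162 N.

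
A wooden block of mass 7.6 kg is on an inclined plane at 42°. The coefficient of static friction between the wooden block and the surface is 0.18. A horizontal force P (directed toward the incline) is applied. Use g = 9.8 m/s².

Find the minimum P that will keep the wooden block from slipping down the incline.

P_min ≈ 46.2 N

The wooden block tends to slide down (tan θ > μ_s), so at the point of impending slip friction acts up-slope at its limit: f = μ_s N.
Perpendicular to the incline: N = m g cos θ + P sin θ.
Along the incline: P cos θ + μ_s N = m g sin θ, i.e. P cos θ + μ_s (m g cos θ + P sin θ) = m g sin θ.
Solving, P (cos θ + μ_s sin θ) = m g (sin θ − μ_s cos θ), so P = 74.5×0.5354/0.8636 = 46.2 N.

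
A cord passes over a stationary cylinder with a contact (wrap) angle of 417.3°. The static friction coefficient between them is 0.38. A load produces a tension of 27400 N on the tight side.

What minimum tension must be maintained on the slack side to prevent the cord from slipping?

T_min ≈ 1720 N

Capstan equation at impending slip: T_tight/T_slack = e^{μβ}.
β = 417.3° = 7.283 rad; e^{μβ} = e^{0.38×7.283} = 15.92.
T_slack = T_tight / e^{μβ} = 27400 / 15.92 = 1720 N.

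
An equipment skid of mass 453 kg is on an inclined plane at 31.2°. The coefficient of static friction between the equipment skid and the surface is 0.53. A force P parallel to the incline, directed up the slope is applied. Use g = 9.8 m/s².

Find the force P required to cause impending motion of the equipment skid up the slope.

P ≈ 4310 N

At impending motion up the slope, friction acts down-slope at its limit: f = μ_s N.
P is parallel to the surface, so N = m g cos θ = 3800 N.
Along the incline: P = m g sin θ + μ_s N = 2300 + 0.53×3800 = 4310 N.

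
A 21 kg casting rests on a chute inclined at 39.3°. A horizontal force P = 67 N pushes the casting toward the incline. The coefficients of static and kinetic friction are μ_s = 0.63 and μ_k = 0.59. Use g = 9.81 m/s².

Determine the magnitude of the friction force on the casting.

f ≈ 78.6 N (up the incline)

Normal direction: N = m g cos θ + P sin θ = 201.9 N.
Parallel to the incline: P cos θ − m g sin θ = 51.85 − 130.5 = -78.64 N; the friction needed to balance this is 78.64 N acting up the slope.
The limit of static friction is μ_s N = 127.2 N.
|f_req| = 78.64 ≤ 127.2 N → the casting is in equilibrium; friction equals the required value.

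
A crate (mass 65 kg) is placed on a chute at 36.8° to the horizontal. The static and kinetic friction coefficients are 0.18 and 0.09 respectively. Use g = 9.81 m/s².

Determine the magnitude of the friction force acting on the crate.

The normal reaction is N = m g cos θ = 510.6 N.
For equilibrium along the incline, friction must balance the weight component: f = m g sin θ = 382 N up the slope.
The static-friction ceiling is μ_s N = 0.18 × 510.6 = 91.91 N.
|382| exceeds 91.91 N, so the crate slips down-slope; friction is kinetic, f = μ_k N = 0.09×510.6 = 46 N.

f ≈ 46 N (up the incline)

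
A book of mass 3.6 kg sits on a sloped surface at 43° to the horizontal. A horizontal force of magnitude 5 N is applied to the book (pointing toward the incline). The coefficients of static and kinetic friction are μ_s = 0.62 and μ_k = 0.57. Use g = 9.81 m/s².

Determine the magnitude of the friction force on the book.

f ≈ 16.7 N (up the incline)

Resolve perpendicular to the incline: N = m g cos θ + P sin θ = 3.6×9.81×cos 43° + 5×sin 43° = 29.24 N.
Along the incline, the net driving force (taking up-slope positive) is P cos θ − m g sin θ = 3.657 − 24.09 = -20.43 N, so equilibrium requires friction f = 20.43 N (up-slope).
The limit of static friction is μ_s N = 18.13 N.
|f_req| = 20.43 > 18.13 N → the book slides down the incline; f = μ_k N = 0.57 × 29.24 = 16.7 N.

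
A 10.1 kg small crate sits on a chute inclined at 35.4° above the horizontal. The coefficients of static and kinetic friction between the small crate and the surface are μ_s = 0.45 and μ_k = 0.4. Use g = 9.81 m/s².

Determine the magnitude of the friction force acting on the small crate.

f ≈ 32.3 N (up the incline)

The normal reaction is N = m g cos θ = 80.76 N.
Along the slope the weight component is m g sin θ = 57.4 N; friction must supply exactly this, acting up-slope.
Static friction can supply at most μ_s N = 36.34 N.
|57.4| exceeds 36.34 N, so the small crate slips down-slope; friction is kinetic, f = μ_k N = 0.4×80.76 = 32.3 N.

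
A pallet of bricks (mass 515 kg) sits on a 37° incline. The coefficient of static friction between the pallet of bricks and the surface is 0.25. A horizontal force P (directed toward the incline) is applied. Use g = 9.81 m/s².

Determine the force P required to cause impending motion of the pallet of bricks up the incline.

At impending motion up the slope, friction acts down-slope at its limit: f = μ_s N.
Perpendicular to the incline: N = m g cos θ + P sin θ.
Along the incline: P cos θ = m g sin θ + μ_s N = m g sin θ + μ_s (m g cos θ + P sin θ).
Solving, P (cos θ − μ_s sin θ) = m g (sin θ + μ_s cos θ), so P = 515×9.81×(sin 37° + 0.25 cos 37°)/(cos 37° − 0.25 sin 37°) = 5050×0.8015/0.6482 = 6250 N.

P ≈ 6250 N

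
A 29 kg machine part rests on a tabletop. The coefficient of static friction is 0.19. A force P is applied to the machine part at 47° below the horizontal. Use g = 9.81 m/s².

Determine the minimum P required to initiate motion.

P ≈ 99.5 N

N = m g + P sin α (the push presses the machine part into the tabletop).
At impending slip, P cos α = μ_s N = μ_s (m g + P sin α).
Solving: P (cos α − μ_s sin α) = μ_s m g → P = 0.19×284/(cos 47° − 0.19 sin 47°) = 54.1/0.543 = 99.5 N.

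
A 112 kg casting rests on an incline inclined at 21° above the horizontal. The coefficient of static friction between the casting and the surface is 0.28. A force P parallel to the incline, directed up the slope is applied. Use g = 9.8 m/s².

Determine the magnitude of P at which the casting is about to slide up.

P ≈ 680 N

At impending motion up the slope, friction acts down-slope at its limit: f = μ_s N.
P is parallel to the surface, so N = m g cos θ = 1020 N.
Along the incline: P = m g sin θ + μ_s N = 393 + 0.28×1020 = 680 N.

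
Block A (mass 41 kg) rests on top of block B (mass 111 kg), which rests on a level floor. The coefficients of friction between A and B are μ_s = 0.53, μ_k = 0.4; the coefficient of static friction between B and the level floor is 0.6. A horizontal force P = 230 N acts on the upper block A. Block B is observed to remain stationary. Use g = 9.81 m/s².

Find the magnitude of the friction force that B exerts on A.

f ≈ 161 N

The normal force B exerts on A is simply A's weight, N₁ = 402.2 N.
So the A–B interface can sustain at most μ_s N₁ = 213.2 N of static friction.
P = 230 N exceeds that limit, so A slips over B and the interface friction becomes kinetic: f₁ = μ_k N₁ = 0.4×402.2 = 161 N.
B experiences an equal 161 N forward from A (third law). B is in equilibrium, so the floor supplies f₂ = 161 N of static friction (limit μ_s(m_A+m_B)g = 894.7 N, not exceeded).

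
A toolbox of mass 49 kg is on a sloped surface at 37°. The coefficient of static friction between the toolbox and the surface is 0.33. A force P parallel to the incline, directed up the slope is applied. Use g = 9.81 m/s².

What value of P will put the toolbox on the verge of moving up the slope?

P ≈ 416 N

At impending motion up the slope, friction acts down-slope at its limit: f = μ_s N.
P is parallel to the surface, so N = m g cos θ = 384 N.
Along the incline: P = m g sin θ + μ_s N = 289 + 0.33×384 = 416 N.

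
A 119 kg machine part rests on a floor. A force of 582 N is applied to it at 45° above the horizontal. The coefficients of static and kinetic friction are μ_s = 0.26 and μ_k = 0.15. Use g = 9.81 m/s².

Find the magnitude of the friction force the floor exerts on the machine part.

Vertical equilibrium gives N = m g − P sin α = 755.9 N.
The horizontal driving force is P cos α = 411.5 N, so equilibrium needs friction f = 411.5 N.
The static-friction limit is μ_s N = 196.5 N.
The required friction exceeds μ_s N, so the machine part moves and f = μ_k N = 113 N.

f ≈ 113 N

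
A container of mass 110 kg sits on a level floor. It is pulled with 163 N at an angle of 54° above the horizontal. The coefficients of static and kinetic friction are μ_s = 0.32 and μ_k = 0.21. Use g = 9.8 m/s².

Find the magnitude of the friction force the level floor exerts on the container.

The vertical component of P reduces the normal force: N = m g − P sin α = 1078 − 131.9 = 946.1 N.
The horizontal driving force is P cos α = 95.81 N, so equilibrium needs friction f = 95.81 N.
The static-friction limit is μ_s N = 302.8 N.
95.81 ≤ 302.8 N → static; friction equals the required 95.8 N.

f ≈ 95.8 N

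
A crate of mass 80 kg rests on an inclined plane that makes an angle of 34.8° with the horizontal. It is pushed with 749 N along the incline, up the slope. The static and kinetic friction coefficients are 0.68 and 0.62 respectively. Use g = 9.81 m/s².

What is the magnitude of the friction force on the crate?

Normal force: N = m g cos θ = 80 × 9.81 × cos 34.8° = 644.4 N.
For equilibrium along the incline the friction force must supply f = m g sin θ − P = 447.9 − 749 = -301.1 N (positive meaning up-slope).
Maximum static friction available: μ_s N = 0.68 × 644.4 = 438.2 N.
Since |-301.1| ≤ 438.2 N, no slip — friction simply equals what equilibrium demands.

f ≈ 301 N (down the incline)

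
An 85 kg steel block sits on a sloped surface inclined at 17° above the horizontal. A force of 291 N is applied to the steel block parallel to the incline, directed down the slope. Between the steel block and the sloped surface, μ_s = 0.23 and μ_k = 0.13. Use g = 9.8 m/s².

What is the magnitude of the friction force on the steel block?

The normal reaction is N = m g cos θ = 796.6 N.
Parallel to the incline, ΣF = 0 gives f = m g sin θ + P = 243.5 + 291 = 534.5 N (up-slope positive).
Maximum static friction available: μ_s N = 0.23 × 796.6 = 183.2 N.
Since |534.5| > 183.2 N, static friction cannot hold it; the steel block slides down the incline and kinetic friction applies: f = μ_k N = 0.13 × 796.6 = 104 N.

f ≈ 104 N (up the incline)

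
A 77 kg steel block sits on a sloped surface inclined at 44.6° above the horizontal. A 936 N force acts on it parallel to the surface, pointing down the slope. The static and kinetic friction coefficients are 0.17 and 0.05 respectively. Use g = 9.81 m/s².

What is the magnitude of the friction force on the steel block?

f ≈ 26.9 N (up the incline)

Perpendicular to the surface, N = m g cos θ = 77·9.81·cos 44.6° = 537.8 N.
For equilibrium along the incline the friction force must supply f = m g sin θ + P = 530.4 + 936 = 1466 N (positive meaning up-slope).
The static-friction ceiling is μ_s N = 0.17 × 537.8 = 91.43 N.
Since |1466| > 91.43 N, static friction cannot hold it; the steel block slides down the incline and kinetic friction applies: f = μ_k N = 0.05 × 537.8 = 26.9 N.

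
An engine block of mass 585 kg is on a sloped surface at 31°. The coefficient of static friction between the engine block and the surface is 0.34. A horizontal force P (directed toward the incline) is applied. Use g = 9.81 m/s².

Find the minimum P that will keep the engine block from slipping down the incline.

P_min ≈ 1240 N

The engine block tends to slide down (tan θ > μ_s), so at the point of impending slip friction acts up-slope at its limit: f = μ_s N.
Perpendicular to the incline: N = m g cos θ + P sin θ.
Along the incline: P cos θ + μ_s N = m g sin θ, i.e. P cos θ + μ_s (m g cos θ + P sin θ) = m g sin θ.
Solving, P (cos θ + μ_s sin θ) = m g (sin θ − μ_s cos θ), so P = 5740×0.2236/1.032 = 1240 N.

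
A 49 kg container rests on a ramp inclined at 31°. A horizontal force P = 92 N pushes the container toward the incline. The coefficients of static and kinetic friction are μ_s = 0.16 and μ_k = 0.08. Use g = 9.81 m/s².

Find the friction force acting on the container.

Normal direction: N = m g cos θ + P sin θ = 459.4 N.
Parallel to the incline: P cos θ − m g sin θ = 78.86 − 247.6 = -168.7 N; the friction needed to balance this is 168.7 N acting up the slope.
The limit of static friction is μ_s N = 73.51 N.
|f_req| = 168.7 > 73.51 N → the container slides down the incline; f = μ_k N = 0.08 × 459.4 = 36.8 N.

f ≈ 36.8 N (up the incline)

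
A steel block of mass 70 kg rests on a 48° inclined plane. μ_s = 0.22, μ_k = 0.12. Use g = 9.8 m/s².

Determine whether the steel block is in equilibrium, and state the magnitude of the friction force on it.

f ≈ 55.1 N

N = m g cos θ = 459 N.
Down-slope weight component: m g sin θ = 510 N.
μ_s N = 101 N.
510 > 101 N, so it slides; kinetic friction f = μ_k N = 0.12×459 = 55.1 N.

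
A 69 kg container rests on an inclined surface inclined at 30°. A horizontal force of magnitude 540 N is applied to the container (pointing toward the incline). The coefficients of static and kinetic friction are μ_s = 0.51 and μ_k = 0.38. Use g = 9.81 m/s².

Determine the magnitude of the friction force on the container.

The horizontal push has a component P sin θ into the surface, so N = m g cos θ + P sin θ = 586.2 + 270 = 856.2 N.
Parallel to the incline: P cos θ − m g sin θ = 467.7 − 338.4 = 129.2 N; the friction needed to balance this is 129.2 N acting down the slope.
Maximum static friction: μ_s N = 0.51 × 856.2 = 436.7 N.
Since 129.2 N is within the 436.7 N limit, the container stays put and friction is exactly 129 N.

f ≈ 129 N (down the incline)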